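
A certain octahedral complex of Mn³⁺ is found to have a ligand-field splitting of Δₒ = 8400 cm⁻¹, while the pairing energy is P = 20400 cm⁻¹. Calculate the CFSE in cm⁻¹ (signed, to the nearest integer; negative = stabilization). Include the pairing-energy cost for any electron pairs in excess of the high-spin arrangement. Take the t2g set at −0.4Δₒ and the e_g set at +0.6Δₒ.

Mn is in group 7, so Mn³⁺ is d⁴ (7 − 3 = 4).
Since Δₒ = 8400 cm⁻¹ < P = 20400 cm⁻¹, the complex adopts the high-spin configuration.
Filling d⁴ accordingly: t2g^3 e_g^1.
Orbital CFSE = -0.6Δₒ = -0.6 × 8400 = -5040 cm⁻¹.
High-spin has no excess pairs, so no pairing correction applies.

-5040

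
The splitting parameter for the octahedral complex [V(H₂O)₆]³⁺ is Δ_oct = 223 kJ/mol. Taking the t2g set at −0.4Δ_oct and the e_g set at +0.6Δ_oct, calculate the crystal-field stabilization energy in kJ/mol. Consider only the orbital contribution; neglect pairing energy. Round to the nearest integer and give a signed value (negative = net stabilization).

H₂O is neutral, so the +3 overall charge sits on V: oxidation state +3.
Group 5 minus oxidation state +3 gives a d² configuration for V³⁺.
Configuration: t2g^2 e_g^0.
CFSE(orbital) = 2×(-0.4Δ_oct) + 0×(0.6Δ_oct) = -0.8Δ_oct; with Δ_oct = 223 kJ/mol that is -178 kJ/mol.

-178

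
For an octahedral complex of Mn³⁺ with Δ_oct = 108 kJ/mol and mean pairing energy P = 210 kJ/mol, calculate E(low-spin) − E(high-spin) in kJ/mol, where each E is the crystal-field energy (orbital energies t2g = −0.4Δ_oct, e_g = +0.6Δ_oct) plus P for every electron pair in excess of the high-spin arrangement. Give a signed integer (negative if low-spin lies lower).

Mn sits in group 7; removing 3 electrons leaves Mn³⁺ with 7 − 3 = 4 d electrons.
High-spin: t2g^3 e_g^1, CFSE = -0.6Δ_oct = -65 kJ/mol.
Low-spin t2g^4 e_g^0 gives -1.6Δ_oct = -173 kJ/mol, but forming 1 extra pair costs 1P = 210 kJ/mol, so E(LS) = -173 + 210 = 37 kJ/mol.
Thus E(LS) − E(HS) = 102 kJ/mol.

102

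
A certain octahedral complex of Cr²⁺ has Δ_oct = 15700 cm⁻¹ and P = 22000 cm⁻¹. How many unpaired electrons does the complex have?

Cr sits in group 6; removing 2 electrons leaves Cr²⁺ with 6 − 2 = 4 d electrons.
Since Δ_oct = 15700 cm⁻¹ < P = 22000 cm⁻¹, the complex adopts the high-spin configuration.
Filling d⁴ accordingly: t2g^3 e_g^1.
Unpaired electrons: 4.

4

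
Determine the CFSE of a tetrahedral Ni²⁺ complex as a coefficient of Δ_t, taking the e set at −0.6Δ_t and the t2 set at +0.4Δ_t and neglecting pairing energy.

-0.8 Δ_t

Group 10 minus oxidation state +2 gives a d⁸ configuration for Ni²⁺.
Tetrahedral splitting is small, so the complex is high-spin.
Configuration: e^4 t2^4.
CFSE = 4(-0.6Δ_t) + 4(0.4Δ_t) = -2.4Δ_t + 1.6Δ_t = -0.8Δ_t.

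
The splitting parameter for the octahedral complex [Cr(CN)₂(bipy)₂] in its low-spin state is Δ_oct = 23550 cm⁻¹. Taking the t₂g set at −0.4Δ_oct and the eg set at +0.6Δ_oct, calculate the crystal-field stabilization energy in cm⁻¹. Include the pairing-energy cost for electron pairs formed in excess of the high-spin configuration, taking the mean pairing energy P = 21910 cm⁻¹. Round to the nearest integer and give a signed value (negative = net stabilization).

Ligand charges: 2×(-1) from CN⁻ and 2×(+0) from bipy sum to -2; with overall charge +0, Cr is +2.
Cr is in group 6, so Cr²⁺ is d⁴ (6 − 2 = 4).
The d⁴ electrons fill as t₂g⁴ eg⁰.
Orbital CFSE = 4(-0.4) + 0(0.6) = -1.6Δ_oct = -1.6 × 23550 = -37680 cm⁻¹.
Relative to high-spin t₂g³ eg¹ (0 paired), the low-spin configuration has 1 additional pair, contributing +1 × 21910 = +21910 cm⁻¹.
Net CFSE = -37680 + 21910 = -15770 cm⁻¹.

-15770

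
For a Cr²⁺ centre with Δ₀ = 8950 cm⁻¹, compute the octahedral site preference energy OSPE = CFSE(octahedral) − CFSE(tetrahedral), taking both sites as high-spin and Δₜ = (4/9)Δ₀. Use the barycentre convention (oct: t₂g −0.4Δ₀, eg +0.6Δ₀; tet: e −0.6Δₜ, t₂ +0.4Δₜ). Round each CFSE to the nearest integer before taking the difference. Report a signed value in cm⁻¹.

-3779

Cr is in group 6, so Cr²⁺ is d⁴ (6 − 2 = 4).
Octahedral high-spin t₂g³ eg¹: CFSE = -0.6 × 8950 = -5370 cm⁻¹.
Tetrahedral: e² t₂², CFSE = 2(−0.6) + 2(+0.4) = -0.4Δₜ = -0.4 × (4/9) × 8950 = -1591 cm⁻¹.
Subtracting, OSPE = -5370 − (-1591) = -3779 cm⁻¹.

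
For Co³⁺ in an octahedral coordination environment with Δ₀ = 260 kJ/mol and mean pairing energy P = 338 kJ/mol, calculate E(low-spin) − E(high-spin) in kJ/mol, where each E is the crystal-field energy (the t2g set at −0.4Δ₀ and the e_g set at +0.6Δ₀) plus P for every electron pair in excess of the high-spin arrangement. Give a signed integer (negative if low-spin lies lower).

156

Co is in group 9, so Co³⁺ is d⁶ (9 − 3 = 6).
High-spin d⁶ fills as t2g^4 e_g^2 with CFSE 4(−0.4) + 2(+0.6) = -0.4Δ₀ = -104 kJ/mol.
Low-spin: t2g^6 e_g^0, orbital CFSE = -2.4Δ₀ = -624 kJ/mol; plus 2 excess pairs × P = +676 kJ/mol; total 52 kJ/mol.
Thus E(LS) − E(HS) = 156 kJ/mol.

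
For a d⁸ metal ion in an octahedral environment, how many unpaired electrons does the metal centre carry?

2

Configuration: t₂g⁶ eg², giving 2 unpaired electrons.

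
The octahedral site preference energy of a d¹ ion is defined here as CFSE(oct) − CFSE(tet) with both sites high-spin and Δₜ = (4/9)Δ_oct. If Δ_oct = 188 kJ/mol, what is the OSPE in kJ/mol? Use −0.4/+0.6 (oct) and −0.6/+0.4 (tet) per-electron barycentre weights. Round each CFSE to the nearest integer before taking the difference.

-25

Octahedral high-spin t₂g¹ eg⁰: CFSE = -0.4 × 188 = -75 kJ/mol.
Tetrahedral: e¹ t₂⁰, CFSE = 1(−0.6) + 0(+0.4) = -0.6Δₜ = -0.6 × (4/9) × 188 = -50 kJ/mol.
Subtracting, OSPE = -75 − (-50) = -25 kJ/mol.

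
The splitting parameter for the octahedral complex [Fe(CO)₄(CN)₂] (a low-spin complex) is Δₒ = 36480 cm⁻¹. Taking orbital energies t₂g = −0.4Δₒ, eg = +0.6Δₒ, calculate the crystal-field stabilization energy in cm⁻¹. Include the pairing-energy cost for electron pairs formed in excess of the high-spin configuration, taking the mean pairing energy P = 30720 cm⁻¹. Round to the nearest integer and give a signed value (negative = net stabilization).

-26112

Ligand charges: 4×(+0) from CO and 2×(-1) from CN⁻ sum to -2; with overall charge +0, Fe is +2.
Fe is in group 8, so Fe²⁺ is d⁶ (8 − 2 = 6).
Electron filling gives t₂g⁶ eg⁰.
The orbital stabilization is -2.4Δₒ = -2.4 × 36480 = -87552 cm⁻¹.
Pairing penalty: 3 pairs vs 1 in the high-spin reference → 2 extra × P = 61440 cm⁻¹.
Net CFSE = -87552 + 61440 = -26112 cm⁻¹.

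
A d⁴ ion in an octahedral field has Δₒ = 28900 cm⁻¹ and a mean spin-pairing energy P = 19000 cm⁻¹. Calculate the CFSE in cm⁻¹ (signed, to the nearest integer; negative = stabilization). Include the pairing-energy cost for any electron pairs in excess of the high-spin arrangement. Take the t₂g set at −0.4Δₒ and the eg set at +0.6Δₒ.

-27240

Since Δₒ = 28900 cm⁻¹ > P = 19000 cm⁻¹, the complex adopts the low-spin configuration.
Configuration: t₂g⁴ eg⁰.
Orbital CFSE = -1.6Δₒ = -1.6 × 28900 = -46240 cm⁻¹.
Excess pairs vs high-spin: 1 − 0 = 1; pairing cost = +19000 cm⁻¹.
Net CFSE = -46240 + 19000 = -27240 cm⁻¹.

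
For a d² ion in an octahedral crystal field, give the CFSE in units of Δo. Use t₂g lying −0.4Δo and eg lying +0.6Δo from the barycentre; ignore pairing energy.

Configuration: t₂g² eg⁰.
CFSE = 2(-0.4Δo) + 0(0.6Δo) = -0.8Δo + 0.0Δo = -0.8Δo.

-0.8 Δo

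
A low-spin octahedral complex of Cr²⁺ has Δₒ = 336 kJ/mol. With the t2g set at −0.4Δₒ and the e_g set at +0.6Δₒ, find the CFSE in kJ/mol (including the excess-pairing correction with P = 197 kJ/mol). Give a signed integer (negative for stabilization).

-341

Cr²⁺: group 6, so d-count = 6 − 2 = 4.
Electron filling gives t2g^4 e_g^0.
CFSE(orbital) = 4×(-0.4Δₒ) + 0×(0.6Δₒ) = -1.6Δₒ; with Δₒ = 336 kJ/mol that is -538 kJ/mol.
High-spin d⁴ would be t2g^3 e_g^1 with 0 pairs; low-spin has 1, so 1 excess pair costs +1P = +197 kJ/mol.
Net CFSE = -538 + 197 = -341 kJ/mol.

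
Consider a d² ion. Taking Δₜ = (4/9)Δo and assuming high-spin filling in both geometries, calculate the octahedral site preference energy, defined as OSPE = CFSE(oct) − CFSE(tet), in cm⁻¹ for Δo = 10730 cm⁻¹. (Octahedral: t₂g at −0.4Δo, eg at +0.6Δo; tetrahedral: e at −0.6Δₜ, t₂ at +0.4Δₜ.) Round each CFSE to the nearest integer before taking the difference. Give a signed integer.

In an octahedral site d² (HS) is t₂g² eg⁰, giving CFSE(oct) = -0.8Δo = -8584 cm⁻¹.
Tetrahedral e² t₂⁰ gives -1.2Δₜ = -1.2 × (4/9) × 10730 = -5723 cm⁻¹.
OSPE = -8584 − (-5723) = -2861 cm⁻¹.

-2861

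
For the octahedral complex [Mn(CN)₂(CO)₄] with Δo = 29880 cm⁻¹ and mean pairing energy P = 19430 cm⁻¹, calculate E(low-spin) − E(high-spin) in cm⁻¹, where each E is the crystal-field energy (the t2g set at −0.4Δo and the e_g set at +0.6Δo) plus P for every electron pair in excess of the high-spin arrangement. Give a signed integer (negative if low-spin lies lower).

-20900

Ligand charges: 2×(-1) from CN⁻ and 4×(+0) from CO sum to -2; with overall charge +0, Mn is +2.
Group 7 minus oxidation state +2 gives a d⁵ configuration for Mn²⁺.
High-spin d⁵ fills as t2g^3 e_g^2 with CFSE 3(−0.4) + 2(+0.6) = 0.0Δo = 0 cm⁻¹.
Low-spin t2g^5 e_g^0 gives -2.0Δo = -59760 cm⁻¹, but forming 2 extra pairs costs 2P = 38860 cm⁻¹, so E(LS) = -59760 + 38860 = -20900 cm⁻¹.
E(LS) − E(HS) = -20900 − (0) = -20900 cm⁻¹.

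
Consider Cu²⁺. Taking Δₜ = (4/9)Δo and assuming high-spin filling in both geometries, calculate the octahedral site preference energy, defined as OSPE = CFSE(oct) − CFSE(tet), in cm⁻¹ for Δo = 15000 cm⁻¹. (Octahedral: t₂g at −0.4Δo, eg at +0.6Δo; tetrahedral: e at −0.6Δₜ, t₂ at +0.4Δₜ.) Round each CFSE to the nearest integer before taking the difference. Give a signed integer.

Group 11 minus oxidation state +2 gives a d⁹ configuration for Cu²⁺.
Octahedral high-spin t2g^6 e_g^3: CFSE = -0.6 × 15000 = -9000 cm⁻¹.
Tetrahedral e^4 t2^5 gives -0.4Δₜ = -0.4 × (4/9) × 15000 = -2667 cm⁻¹.
Subtracting, OSPE = -9000 − (-2667) = -6333 cm⁻¹.

-6333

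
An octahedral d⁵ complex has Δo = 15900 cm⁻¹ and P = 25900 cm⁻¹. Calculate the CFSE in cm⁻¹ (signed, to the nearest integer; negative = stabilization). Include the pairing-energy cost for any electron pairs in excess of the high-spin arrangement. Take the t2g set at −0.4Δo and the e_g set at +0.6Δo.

0

Δo < P, so pairing is avoided: the ground state is high-spin.
Filling d⁵ accordingly: t2g^3 e_g^2.
Orbital CFSE = 0.0Δo = 0.0 × 15900 = 0 cm⁻¹.
High-spin has no excess pairs, so no pairing correction applies.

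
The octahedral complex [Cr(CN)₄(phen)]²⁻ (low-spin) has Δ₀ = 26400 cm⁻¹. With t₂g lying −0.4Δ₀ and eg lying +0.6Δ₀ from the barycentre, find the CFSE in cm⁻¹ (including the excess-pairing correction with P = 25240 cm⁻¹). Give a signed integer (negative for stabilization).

Ligand charges: 4×(-1) from CN⁻ and 1×(+0) from phen sum to -4; with overall charge -2, Cr is +2.
Group 6 minus oxidation state +2 gives a d⁴ configuration for Cr²⁺.
Configuration: t₂g⁴ eg⁰.
Orbital CFSE = 4(-0.4) + 0(0.6) = -1.6Δ₀ = -1.6 × 26400 = -42240 cm⁻¹.
Pairing penalty: 1 pair vs 0 in the high-spin reference → 1 extra × P = 25240 cm⁻¹.
Overall CFSE = -42240 + 25240 = -17000 cm⁻¹.

-17000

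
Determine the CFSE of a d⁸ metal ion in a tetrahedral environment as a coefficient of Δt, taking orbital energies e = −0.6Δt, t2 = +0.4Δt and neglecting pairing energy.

-0.8 Δt

Tetrahedral fields are weak (Δₜ ≈ 4/9 Δₒ), so electrons fill high-spin.
Configuration: e^4 t2^4.
CFSE = 4(-0.6Δt) + 4(0.4Δt) = -2.4Δt + 1.6Δt = -0.8Δt.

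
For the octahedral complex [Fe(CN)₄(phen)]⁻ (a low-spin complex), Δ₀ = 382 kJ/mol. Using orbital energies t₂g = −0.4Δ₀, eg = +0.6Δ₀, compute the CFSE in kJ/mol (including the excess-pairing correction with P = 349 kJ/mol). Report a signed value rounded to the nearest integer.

Ligand charges: 4×(-1) from CN⁻ and 1×(+0) from phen sum to -4; with overall charge -1, Fe is +3.
Group 8 minus oxidation state +3 gives a d⁵ configuration for Fe³⁺.
Configuration: t₂g⁵ eg⁰.
The orbital stabilization is -2.0Δ₀ = -2.0 × 382 = -764 kJ/mol.
Pairing penalty: 2 pairs vs 0 in the high-spin reference → 2 extra × P = 698 kJ/mol.
Net CFSE = -764 + 698 = -66 kJ/mol.

-66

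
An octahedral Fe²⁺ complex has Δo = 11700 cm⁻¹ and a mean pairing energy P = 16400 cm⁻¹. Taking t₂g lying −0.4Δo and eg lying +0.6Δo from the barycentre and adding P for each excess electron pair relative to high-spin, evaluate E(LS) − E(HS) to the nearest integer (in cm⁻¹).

Fe is in group 8, so Fe²⁺ is d⁶ (8 − 2 = 6).
In the high-spin limit (t₂g⁴ eg²) the orbital term is -0.4Δo = -4680 cm⁻¹, with no excess pairing.
Low-spin: t₂g⁶ eg⁰, orbital CFSE = -2.4Δo = -28080 cm⁻¹; plus 2 excess pairs × P = +32800 cm⁻¹; total 4720 cm⁻¹.
The difference is 4720 − (-4680) = 9400 cm⁻¹, so high-spin lies lower.

9400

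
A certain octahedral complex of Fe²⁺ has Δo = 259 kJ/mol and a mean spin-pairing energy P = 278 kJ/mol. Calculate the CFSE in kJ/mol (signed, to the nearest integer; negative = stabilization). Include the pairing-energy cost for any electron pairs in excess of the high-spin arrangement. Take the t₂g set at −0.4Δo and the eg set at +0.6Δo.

-104

Fe is in group 8, so Fe²⁺ is d⁶ (8 − 2 = 6).
Δo < P, so pairing is avoided: the ground state is high-spin.
Filling d⁶ accordingly: t₂g⁴ eg².
Orbital CFSE = -0.4Δo = -0.4 × 259 = -104 kJ/mol.
High-spin has no excess pairs, so no pairing correction applies.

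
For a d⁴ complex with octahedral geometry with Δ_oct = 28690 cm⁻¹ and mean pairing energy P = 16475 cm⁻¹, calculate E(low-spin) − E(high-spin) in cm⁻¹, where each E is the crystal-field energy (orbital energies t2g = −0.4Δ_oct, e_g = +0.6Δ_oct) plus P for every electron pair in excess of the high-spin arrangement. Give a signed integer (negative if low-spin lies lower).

High-spin: t2g^3 e_g^1, CFSE = -0.6Δ_oct = -17214 cm⁻¹.
Low-spin: t2g^4 e_g^0, orbital CFSE = -1.6Δ_oct = -45904 cm⁻¹; plus 1 excess pair × P = +16475 cm⁻¹; total -29429 cm⁻¹.
E(LS) − E(HS) = -29429 − (-17214) = -12215 cm⁻¹.

-12215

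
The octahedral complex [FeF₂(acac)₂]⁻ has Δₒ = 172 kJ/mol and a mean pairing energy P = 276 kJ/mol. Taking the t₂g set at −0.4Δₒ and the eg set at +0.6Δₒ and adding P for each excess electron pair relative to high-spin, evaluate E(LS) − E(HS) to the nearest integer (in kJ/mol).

208

Ligand charges: 2×(-1) from F⁻ and 2×(-1) from acac⁻ sum to -4; with overall charge -1, Fe is +3.
Fe sits in group 8; removing 3 electrons leaves Fe³⁺ with 8 − 3 = 5 d electrons.
High-spin: t₂g³ eg², CFSE = 0.0Δₒ = 0 kJ/mol.
Low-spin: t₂g⁵ eg⁰, orbital CFSE = -2.0Δₒ = -344 kJ/mol; plus 2 excess pairs × P = +552 kJ/mol; total 208 kJ/mol.
The difference is 208 − (0) = 208 kJ/mol, so high-spin lies lower.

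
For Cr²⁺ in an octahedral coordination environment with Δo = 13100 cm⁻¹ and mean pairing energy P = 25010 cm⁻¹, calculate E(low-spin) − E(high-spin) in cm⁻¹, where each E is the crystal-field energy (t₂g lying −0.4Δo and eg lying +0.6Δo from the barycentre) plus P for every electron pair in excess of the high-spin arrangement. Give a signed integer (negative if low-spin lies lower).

11910

Cr²⁺: group 6, so d-count = 6 − 2 = 4.
High-spin d⁴ fills as t₂g³ eg¹ with CFSE 3(−0.4) + 1(+0.6) = -0.6Δo = -7860 cm⁻¹.
Low-spin t₂g⁴ eg⁰ gives -1.6Δo = -20960 cm⁻¹, but forming 1 extra pair costs 1P = 25010 cm⁻¹, so E(LS) = -20960 + 25010 = 4050 cm⁻¹.
E(LS) − E(HS) = 4050 − (-7860) = 11910 cm⁻¹.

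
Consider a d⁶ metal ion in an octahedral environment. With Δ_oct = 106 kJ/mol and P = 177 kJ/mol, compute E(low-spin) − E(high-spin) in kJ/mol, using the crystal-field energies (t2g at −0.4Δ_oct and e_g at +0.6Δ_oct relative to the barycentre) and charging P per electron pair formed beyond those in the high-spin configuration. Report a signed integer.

High-spin: t2g^4 e_g^2, CFSE = -0.4Δ_oct = -42 kJ/mol.
Low-spin t2g^6 e_g^0 gives -2.4Δ_oct = -254 kJ/mol, but forming 2 extra pairs costs 2P = 354 kJ/mol, so E(LS) = -254 + 354 = 100 kJ/mol.
Thus E(LS) − E(HS) = 142 kJ/mol.

142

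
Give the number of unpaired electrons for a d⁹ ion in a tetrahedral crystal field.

Tetrahedral fields are weak (Δₜ ≈ 4/9 Δₒ), so electrons fill high-spin.
Configuration: e^4 t2^5, giving 1 unpaired electron.

1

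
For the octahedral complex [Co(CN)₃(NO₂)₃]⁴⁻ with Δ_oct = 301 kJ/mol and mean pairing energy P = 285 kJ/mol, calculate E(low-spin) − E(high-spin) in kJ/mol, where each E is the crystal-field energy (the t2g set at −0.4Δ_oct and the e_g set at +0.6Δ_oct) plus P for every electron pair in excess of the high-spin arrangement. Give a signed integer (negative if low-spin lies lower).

-16

Ligand charges: 3×(-1) from CN⁻ and 3×(-1) from NO₂⁻ sum to -6; with overall charge -4, Co is +2.
Co is in group 9, so Co²⁺ is d⁷ (9 − 2 = 7).
High-spin d⁷ fills as t2g^5 e_g^2 with CFSE 5(−0.4) + 2(+0.6) = -0.8Δ_oct = -241 kJ/mol.
Low-spin: t2g^6 e_g^1, orbital CFSE = -1.8Δ_oct = -542 kJ/mol; plus 1 excess pair × P = +285 kJ/mol; total -257 kJ/mol.
The difference is -257 − (-241) = -16 kJ/mol, so low-spin lies lower.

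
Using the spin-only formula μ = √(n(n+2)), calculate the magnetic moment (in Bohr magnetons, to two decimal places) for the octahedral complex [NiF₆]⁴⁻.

Each F⁻ contributes -1; 6 × (-1) = -6. With overall charge -4, Ni is in the +2 oxidation state.
Group 10 minus oxidation state +2 gives a d⁸ configuration for Ni²⁺.
Configuration: t2g^6 e_g^2 → 2 unpaired electrons.
μ(spin-only) = √[2(2+2)] = √8 ≈ 2.83 Bohr magnetons.

2.83 Bohr magnetons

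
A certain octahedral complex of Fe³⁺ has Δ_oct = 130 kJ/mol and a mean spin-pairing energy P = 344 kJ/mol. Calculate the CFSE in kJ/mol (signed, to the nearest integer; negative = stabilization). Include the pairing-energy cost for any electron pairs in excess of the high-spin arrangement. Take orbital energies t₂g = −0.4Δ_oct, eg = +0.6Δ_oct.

Fe is in group 8, so Fe³⁺ is d⁵ (8 − 3 = 5).
Δ_oct < P, so pairing is avoided: the ground state is high-spin.
Configuration: t₂g³ eg².
Orbital CFSE = 0.0Δ_oct = 0.0 × 130 = 0 kJ/mol.
High-spin has no excess pairs, so no pairing correction applies.

0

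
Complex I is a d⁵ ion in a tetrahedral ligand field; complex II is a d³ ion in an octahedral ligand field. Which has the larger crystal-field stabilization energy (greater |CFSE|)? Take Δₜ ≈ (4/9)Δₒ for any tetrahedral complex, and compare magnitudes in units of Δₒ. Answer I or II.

II

I: Tetrahedral fields are weak (Δₜ ≈ 4/9 Δₒ), so electrons fill high-spin; e² t₂³, CFSE = 0.0Δₜ ≈ 0.00Δₒ.
II: t₂g³ eg⁰, CFSE = -1.2Δₒ.
So II has the larger |CFSE|.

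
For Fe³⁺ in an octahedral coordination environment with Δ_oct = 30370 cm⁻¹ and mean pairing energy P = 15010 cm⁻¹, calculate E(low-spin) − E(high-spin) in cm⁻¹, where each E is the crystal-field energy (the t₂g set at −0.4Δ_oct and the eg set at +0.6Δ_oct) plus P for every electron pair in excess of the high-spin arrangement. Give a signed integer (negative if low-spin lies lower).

-30720

Fe sits in group 8; removing 3 electrons leaves Fe³⁺ with 8 − 3 = 5 d electrons.
High-spin d⁵ fills as t₂g³ eg² with CFSE 3(−0.4) + 2(+0.6) = 0.0Δ_oct = 0 cm⁻¹.
For low-spin the configuration is t₂g⁵ eg⁰: orbital energy -2.0 × 30370 = -60740 cm⁻¹, and 2 additional pairs relative to high-spin add 30020 cm⁻¹, giving -30720 cm⁻¹.
The difference is -30720 − (0) = -30720 cm⁻¹, so low-spin lies lower.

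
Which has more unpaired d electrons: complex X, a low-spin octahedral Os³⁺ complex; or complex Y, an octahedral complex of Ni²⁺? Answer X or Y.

Y

X: Os³⁺: group 8, so d-count = 8 − 3 = 5; t₂g⁵ eg⁰ → 1 unpaired.
Y: Ni is in group 10, so Ni²⁺ is d⁸ (10 − 2 = 8); For octahedral d⁸ the high- and low-spin configurations coincide; t₂g⁶ eg² → 2 unpaired.
So Y has more unpaired electrons.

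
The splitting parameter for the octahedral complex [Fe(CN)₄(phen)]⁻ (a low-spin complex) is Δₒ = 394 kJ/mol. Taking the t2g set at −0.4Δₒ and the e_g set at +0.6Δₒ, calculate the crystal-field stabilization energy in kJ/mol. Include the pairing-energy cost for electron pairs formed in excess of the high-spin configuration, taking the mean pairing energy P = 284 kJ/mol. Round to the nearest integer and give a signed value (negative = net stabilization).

-220

Ligand charges: 4×(-1) from CN⁻ and 1×(+0) from phen sum to -4; with overall charge -1, Fe is +3.
Group 8 minus oxidation state +3 gives a d⁵ configuration for Fe³⁺.
The d⁵ electrons fill as t2g^5 e_g^0.
Orbital CFSE = 5(-0.4) + 0(0.6) = -2.0Δₒ = -2.0 × 394 = -788 kJ/mol.
High-spin d⁵ would be t2g^3 e_g^2 with 0 pairs; low-spin has 2, so 2 excess pairs cost +2P = +568 kJ/mol.
Combining: -788 + 568 = -220 kJ/mol.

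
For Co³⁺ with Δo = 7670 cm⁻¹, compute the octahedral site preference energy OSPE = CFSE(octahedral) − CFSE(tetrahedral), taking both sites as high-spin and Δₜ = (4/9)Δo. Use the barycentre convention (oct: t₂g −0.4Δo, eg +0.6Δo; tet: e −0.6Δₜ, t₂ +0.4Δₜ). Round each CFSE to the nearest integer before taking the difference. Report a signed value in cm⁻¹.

Co sits in group 9; removing 3 electrons leaves Co³⁺ with 9 − 3 = 6 d electrons.
In an octahedral site d⁶ (HS) is t₂g⁴ eg², giving CFSE(oct) = -0.4Δo = -3068 cm⁻¹.
Tetrahedral e³ t₂³ gives -0.6Δₜ = -0.6 × (4/9) × 7670 = -2045 cm⁻¹.
OSPE = -3068 − (-2045) = -1023 cm⁻¹.

-1023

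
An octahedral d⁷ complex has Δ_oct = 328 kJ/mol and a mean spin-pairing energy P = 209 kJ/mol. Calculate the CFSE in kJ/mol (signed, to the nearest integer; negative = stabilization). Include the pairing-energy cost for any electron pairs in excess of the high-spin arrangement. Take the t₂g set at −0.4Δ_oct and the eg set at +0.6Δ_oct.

-381

Since Δ_oct = 328 kJ/mol > P = 209 kJ/mol, the complex adopts the low-spin configuration.
Configuration: t₂g⁶ eg¹.
Orbital CFSE = -1.8Δ_oct = -1.8 × 328 = -590 kJ/mol.
Excess pairs vs high-spin: 3 − 2 = 1; pairing cost = +209 kJ/mol.
Net CFSE = -590 + 209 = -381 kJ/mol.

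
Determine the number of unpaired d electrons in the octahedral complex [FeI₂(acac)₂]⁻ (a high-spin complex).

Ligand charges: 2×(-1) from I⁻ and 2×(-1) from acac⁻ sum to -4; with overall charge -1, Fe is +3.
Group 8 minus oxidation state +3 gives a d⁵ configuration for Fe³⁺.
Configuration: t₂g³ eg², giving 5 unpaired electrons.

5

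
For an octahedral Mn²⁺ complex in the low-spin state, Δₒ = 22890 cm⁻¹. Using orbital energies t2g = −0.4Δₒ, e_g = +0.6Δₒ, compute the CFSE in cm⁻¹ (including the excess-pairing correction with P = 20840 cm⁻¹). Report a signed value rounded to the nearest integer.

Mn²⁺: group 7, so d-count = 7 − 2 = 5.
Electron filling gives t2g^5 e_g^0.
The orbital stabilization is -2.0Δₒ = -2.0 × 22890 = -45780 cm⁻¹.
High-spin d⁵ would be t2g^3 e_g^2 with 0 pairs; low-spin has 2, so 2 excess pairs cost +2P = +41680 cm⁻¹.
Combining: -45780 + 41680 = -4100 cm⁻¹.

-4100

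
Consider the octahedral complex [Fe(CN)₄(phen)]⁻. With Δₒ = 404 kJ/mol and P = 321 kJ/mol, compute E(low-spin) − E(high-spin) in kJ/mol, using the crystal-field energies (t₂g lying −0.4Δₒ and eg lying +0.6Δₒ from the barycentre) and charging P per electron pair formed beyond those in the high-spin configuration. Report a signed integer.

-166

Ligand charges: 4×(-1) from CN⁻ and 1×(+0) from phen sum to -4; with overall charge -1, Fe is +3.
Fe is in group 8, so Fe³⁺ is d⁵ (8 − 3 = 5).
High-spin: t₂g³ eg², CFSE = 0.0Δₒ = 0 kJ/mol.
Low-spin: t₂g⁵ eg⁰, orbital CFSE = -2.0Δₒ = -808 kJ/mol; plus 2 excess pairs × P = +642 kJ/mol; total -166 kJ/mol.
Thus E(LS) − E(HS) = -166 kJ/mol.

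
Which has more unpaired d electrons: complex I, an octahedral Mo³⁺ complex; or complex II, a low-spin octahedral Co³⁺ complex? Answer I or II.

I: Mo is in group 6, so Mo³⁺ is d³ (6 − 3 = 3); t₂g³ eg⁰ → 3 unpaired.
II: Co sits in group 9; removing 3 electrons leaves Co³⁺ with 9 − 3 = 6 d electrons; t₂g⁶ eg⁰ → 0 unpaired.
So I has more unpaired electrons.

I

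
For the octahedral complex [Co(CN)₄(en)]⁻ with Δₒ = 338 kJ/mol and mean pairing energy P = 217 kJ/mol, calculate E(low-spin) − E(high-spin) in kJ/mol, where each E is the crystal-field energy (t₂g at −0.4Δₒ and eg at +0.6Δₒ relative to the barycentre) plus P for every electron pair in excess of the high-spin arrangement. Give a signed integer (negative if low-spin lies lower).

-242

Ligand charges: 4×(-1) from CN⁻ and 1×(+0) from en sum to -4; with overall charge -1, Co is +3.
Co³⁺: group 9, so d-count = 9 − 3 = 6.
High-spin d⁶ fills as t₂g⁴ eg² with CFSE 4(−0.4) + 2(+0.6) = -0.4Δₒ = -135 kJ/mol.
Low-spin t₂g⁶ eg⁰ gives -2.4Δₒ = -811 kJ/mol, but forming 2 extra pairs costs 2P = 434 kJ/mol, so E(LS) = -811 + 434 = -377 kJ/mol.
Thus E(LS) − E(HS) = -242 kJ/mol.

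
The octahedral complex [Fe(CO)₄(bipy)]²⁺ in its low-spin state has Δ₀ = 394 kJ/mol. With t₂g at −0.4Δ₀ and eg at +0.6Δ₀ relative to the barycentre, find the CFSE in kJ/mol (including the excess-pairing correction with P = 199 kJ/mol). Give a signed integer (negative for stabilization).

-548

Ligand charges: 4×(+0) from CO and 1×(+0) from bipy sum to +0; with overall charge +2, Fe is +2.
Fe²⁺: group 8, so d-count = 8 − 2 = 6.
Configuration: t₂g⁶ eg⁰.
Orbital CFSE = 6(-0.4) + 0(0.6) = -2.4Δ₀ = -2.4 × 394 = -946 kJ/mol.
Pairing penalty: 3 pairs vs 1 in the high-spin reference → 2 extra × P = 398 kJ/mol.
Net CFSE = -946 + 398 = -548 kJ/mol.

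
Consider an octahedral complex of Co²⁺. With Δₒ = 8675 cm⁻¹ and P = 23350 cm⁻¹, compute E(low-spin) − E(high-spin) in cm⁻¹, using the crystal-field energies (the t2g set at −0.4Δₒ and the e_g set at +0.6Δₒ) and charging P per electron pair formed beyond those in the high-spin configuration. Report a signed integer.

Co is in group 9, so Co²⁺ is d⁷ (9 − 2 = 7).
High-spin: t2g^5 e_g^2, CFSE = -0.8Δₒ = -6940 cm⁻¹.
For low-spin the configuration is t2g^6 e_g^1: orbital energy -1.8 × 8675 = -15615 cm⁻¹, and 1 additional pair relative to high-spin adds 23350 cm⁻¹, giving 7735 cm⁻¹.
E(LS) − E(HS) = 7735 − (-6940) = 14675 cm⁻¹.

14675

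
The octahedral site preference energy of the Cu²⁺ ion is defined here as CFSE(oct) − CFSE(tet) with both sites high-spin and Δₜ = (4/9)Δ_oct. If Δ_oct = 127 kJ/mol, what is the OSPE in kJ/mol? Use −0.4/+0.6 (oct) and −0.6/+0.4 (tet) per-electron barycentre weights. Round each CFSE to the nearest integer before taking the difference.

Cu is in group 11, so Cu²⁺ is d⁹ (11 − 2 = 9).
In an octahedral site d⁹ (HS) is t2g^6 e_g^3, giving CFSE(oct) = -0.6Δ_oct = -76 kJ/mol.
Tetrahedral: e^4 t2^5, CFSE = 4(−0.6) + 5(+0.4) = -0.4Δₜ = -0.4 × (4/9) × 127 = -23 kJ/mol.
OSPE = CFSE(oct) − CFSE(tet) = -76 − (-23) = -53 kJ/mol.

-53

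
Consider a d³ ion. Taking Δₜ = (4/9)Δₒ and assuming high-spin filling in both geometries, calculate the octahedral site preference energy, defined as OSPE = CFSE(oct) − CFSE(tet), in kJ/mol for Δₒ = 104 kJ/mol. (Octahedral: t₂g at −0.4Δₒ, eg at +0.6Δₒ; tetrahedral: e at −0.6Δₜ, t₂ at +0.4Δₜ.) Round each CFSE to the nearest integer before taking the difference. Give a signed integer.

-88

Octahedral (high-spin): t2g^3 e_g^0, CFSE = 3(−0.4) + 0(+0.6) = -1.2Δₒ = -1.2 × 104 = -125 kJ/mol.
Tetrahedral: e^2 t2^1, CFSE = 2(−0.6) + 1(+0.4) = -0.8Δₜ = -0.8 × (4/9) × 104 = -37 kJ/mol.
Subtracting, OSPE = -125 − (-37) = -88 kJ/mol.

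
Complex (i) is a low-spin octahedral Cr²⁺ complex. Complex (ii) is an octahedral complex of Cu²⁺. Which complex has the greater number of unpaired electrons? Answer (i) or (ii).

(i)

(i): Cr²⁺: group 6, so d-count = 6 − 2 = 4; t₂g⁴ eg⁰ → 2 unpaired.
(ii): Cu sits in group 11; removing 2 electrons leaves Cu²⁺ with 11 − 2 = 9 d electrons; For octahedral d⁹ the high- and low-spin configurations coincide; t₂g⁶ eg³ → 1 unpaired.
So (i) has more unpaired electrons.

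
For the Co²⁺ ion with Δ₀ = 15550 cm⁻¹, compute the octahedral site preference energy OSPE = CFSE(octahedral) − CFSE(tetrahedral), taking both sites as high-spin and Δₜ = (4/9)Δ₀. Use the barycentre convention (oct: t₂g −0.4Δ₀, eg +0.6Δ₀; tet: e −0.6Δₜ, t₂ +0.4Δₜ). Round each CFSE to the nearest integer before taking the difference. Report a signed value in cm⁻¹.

-4147

Co sits in group 9; removing 2 electrons leaves Co²⁺ with 9 − 2 = 7 d electrons.
Octahedral high-spin t₂g⁵ eg²: CFSE = -0.8 × 15550 = -12440 cm⁻¹.
Tetrahedral: e⁴ t₂³, CFSE = 4(−0.6) + 3(+0.4) = -1.2Δₜ = -1.2 × (4/9) × 15550 = -8293 cm⁻¹.
OSPE = CFSE(oct) − CFSE(tet) = -12440 − (-8293) = -4147 cm⁻¹.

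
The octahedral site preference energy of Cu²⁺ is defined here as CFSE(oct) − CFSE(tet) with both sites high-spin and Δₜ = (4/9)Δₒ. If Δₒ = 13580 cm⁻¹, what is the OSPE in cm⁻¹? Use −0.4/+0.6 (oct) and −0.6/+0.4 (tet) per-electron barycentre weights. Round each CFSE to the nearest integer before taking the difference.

-5734

Cu²⁺: group 11, so d-count = 11 − 2 = 9.
In an octahedral site d⁹ (HS) is t2g^6 e_g^3, giving CFSE(oct) = -0.6Δₒ = -8148 cm⁻¹.
Tetrahedral e^4 t2^5 gives -0.4Δₜ = -0.4 × (4/9) × 13580 = -2414 cm⁻¹.
Subtracting, OSPE = -8148 − (-2414) = -5734 cm⁻¹.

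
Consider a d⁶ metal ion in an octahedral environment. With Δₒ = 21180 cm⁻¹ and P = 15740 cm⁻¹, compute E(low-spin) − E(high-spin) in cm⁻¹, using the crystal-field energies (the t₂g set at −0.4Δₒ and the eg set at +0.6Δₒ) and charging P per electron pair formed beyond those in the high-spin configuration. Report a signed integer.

-10880

High-spin: t₂g⁴ eg², CFSE = -0.4Δₒ = -8472 cm⁻¹.
Low-spin: t₂g⁶ eg⁰, orbital CFSE = -2.4Δₒ = -50832 cm⁻¹; plus 2 excess pairs × P = +31480 cm⁻¹; total -19352 cm⁻¹.
The difference is -19352 − (-8472) = -10880 cm⁻¹, so low-spin lies lower.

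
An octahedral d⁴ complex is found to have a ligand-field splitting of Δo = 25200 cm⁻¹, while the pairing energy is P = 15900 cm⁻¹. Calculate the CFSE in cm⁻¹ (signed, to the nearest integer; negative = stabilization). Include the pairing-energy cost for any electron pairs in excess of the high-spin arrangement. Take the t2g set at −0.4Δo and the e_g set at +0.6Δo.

-24420

Since Δo = 25200 cm⁻¹ > P = 15900 cm⁻¹, the complex adopts the low-spin configuration.
Configuration: t2g^4 e_g^0.
Orbital CFSE = -1.6Δo = -1.6 × 25200 = -40320 cm⁻¹.
Excess pairs vs high-spin: 1 − 0 = 1; pairing cost = +15900 cm⁻¹.
Net CFSE = -40320 + 15900 = -24420 cm⁻¹.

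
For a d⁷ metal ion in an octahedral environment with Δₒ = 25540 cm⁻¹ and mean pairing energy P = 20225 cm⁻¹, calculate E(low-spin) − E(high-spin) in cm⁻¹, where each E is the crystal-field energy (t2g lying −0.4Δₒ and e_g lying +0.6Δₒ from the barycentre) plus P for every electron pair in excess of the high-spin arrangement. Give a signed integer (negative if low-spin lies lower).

-5315

High-spin d⁷ fills as t2g^5 e_g^2 with CFSE 5(−0.4) + 2(+0.6) = -0.8Δₒ = -20432 cm⁻¹.
Low-spin t2g^6 e_g^1 gives -1.8Δₒ = -45972 cm⁻¹, but forming 1 extra pair costs 1P = 20225 cm⁻¹, so E(LS) = -45972 + 20225 = -25747 cm⁻¹.
Thus E(LS) − E(HS) = -5315 cm⁻¹.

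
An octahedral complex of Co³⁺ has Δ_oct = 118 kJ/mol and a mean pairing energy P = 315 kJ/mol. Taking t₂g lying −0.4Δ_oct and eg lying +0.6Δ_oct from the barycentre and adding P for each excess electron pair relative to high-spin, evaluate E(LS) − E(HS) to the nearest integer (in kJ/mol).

394

Group 9 minus oxidation state +3 gives a d⁶ configuration for Co³⁺.
In the high-spin limit (t₂g⁴ eg²) the orbital term is -0.4Δ_oct = -47 kJ/mol, with no excess pairing.
Low-spin: t₂g⁶ eg⁰, orbital CFSE = -2.4Δ_oct = -283 kJ/mol; plus 2 excess pairs × P = +630 kJ/mol; total 347 kJ/mol.
E(LS) − E(HS) = 347 − (-47) = 394 kJ/mol.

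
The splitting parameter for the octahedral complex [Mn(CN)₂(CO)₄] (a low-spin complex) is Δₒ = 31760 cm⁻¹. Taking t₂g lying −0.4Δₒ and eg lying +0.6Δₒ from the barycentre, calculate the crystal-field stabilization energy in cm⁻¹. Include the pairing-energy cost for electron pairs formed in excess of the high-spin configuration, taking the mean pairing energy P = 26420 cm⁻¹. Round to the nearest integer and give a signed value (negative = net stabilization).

Ligand charges: 2×(-1) from CN⁻ and 4×(+0) from CO sum to -2; with overall charge +0, Mn is +2.
Mn sits in group 7; removing 2 electrons leaves Mn²⁺ with 7 − 2 = 5 d electrons.
Configuration: t₂g⁵ eg⁰.
CFSE(orbital) = 5×(-0.4Δₒ) + 0×(0.6Δₒ) = -2.0Δₒ; with Δₒ = 31760 cm⁻¹ that is -63520 cm⁻¹.
High-spin d⁵ would be t₂g³ eg² with 0 pairs; low-spin has 2, so 2 excess pairs cost +2P = +52840 cm⁻¹.
Net CFSE = -63520 + 52840 = -10680 cm⁻¹.

-10680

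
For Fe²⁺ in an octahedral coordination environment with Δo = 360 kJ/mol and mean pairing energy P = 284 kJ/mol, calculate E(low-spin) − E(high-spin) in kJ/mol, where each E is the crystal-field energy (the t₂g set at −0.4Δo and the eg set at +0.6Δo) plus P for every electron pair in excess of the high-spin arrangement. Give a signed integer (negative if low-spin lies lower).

-152

Fe²⁺: group 8, so d-count = 8 − 2 = 6.
High-spin: t₂g⁴ eg², CFSE = -0.4Δo = -144 kJ/mol.
For low-spin the configuration is t₂g⁶ eg⁰: orbital energy -2.4 × 360 = -864 kJ/mol, and 2 additional pairs relative to high-spin add 568 kJ/mol, giving -296 kJ/mol.
Thus E(LS) − E(HS) = -152 kJ/mol.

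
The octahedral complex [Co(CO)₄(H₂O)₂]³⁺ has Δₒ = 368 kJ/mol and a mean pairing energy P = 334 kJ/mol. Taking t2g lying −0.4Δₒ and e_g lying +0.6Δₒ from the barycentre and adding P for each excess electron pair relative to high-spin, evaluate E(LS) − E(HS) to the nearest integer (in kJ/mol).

-68

Ligand charges: 4×(+0) from CO and 2×(+0) from H₂O sum to +0; with overall charge +3, Co is +3.
Co sits in group 9; removing 3 electrons leaves Co³⁺ with 9 − 3 = 6 d electrons.
In the high-spin limit (t2g^4 e_g^2) the orbital term is -0.4Δₒ = -147 kJ/mol, with no excess pairing.
For low-spin the configuration is t2g^6 e_g^0: orbital energy -2.4 × 368 = -883 kJ/mol, and 2 additional pairs relative to high-spin add 668 kJ/mol, giving -215 kJ/mol.
Thus E(LS) − E(HS) = -68 kJ/mol.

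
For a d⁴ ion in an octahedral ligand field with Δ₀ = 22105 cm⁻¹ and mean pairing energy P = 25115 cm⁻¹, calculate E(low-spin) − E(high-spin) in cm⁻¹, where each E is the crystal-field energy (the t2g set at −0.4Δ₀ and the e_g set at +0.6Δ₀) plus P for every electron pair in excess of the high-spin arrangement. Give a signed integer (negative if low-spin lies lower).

In the high-spin limit (t2g^3 e_g^1) the orbital term is -0.6Δ₀ = -13263 cm⁻¹, with no excess pairing.
For low-spin the configuration is t2g^4 e_g^0: orbital energy -1.6 × 22105 = -35368 cm⁻¹, and 1 additional pair relative to high-spin adds 25115 cm⁻¹, giving -10253 cm⁻¹.
The difference is -10253 − (-13263) = 3010 cm⁻¹, so high-spin lies lower.

3010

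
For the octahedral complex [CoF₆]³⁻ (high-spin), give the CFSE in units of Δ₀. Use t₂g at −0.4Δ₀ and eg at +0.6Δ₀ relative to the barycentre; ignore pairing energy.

-0.4 Δ₀

Each F⁻ contributes -1; 6 × (-1) = -6. With overall charge -3, Co is in the +3 oxidation state.
Co sits in group 9; removing 3 electrons leaves Co³⁺ with 9 − 3 = 6 d electrons.
Configuration: t₂g⁴ eg².
CFSE = 4(-0.4Δ₀) + 2(0.6Δ₀) = -1.6Δ₀ + 1.2Δ₀ = -0.4Δ₀.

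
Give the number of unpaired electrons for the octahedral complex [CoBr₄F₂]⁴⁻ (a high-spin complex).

Ligand charges: 4×(-1) from Br⁻ and 2×(-1) from F⁻ sum to -6; with overall charge -4, Co is +2.
Co is in group 9, so Co²⁺ is d⁷ (9 − 2 = 7).
Configuration: t2g^5 e_g^2, giving 3 unpaired electrons.

3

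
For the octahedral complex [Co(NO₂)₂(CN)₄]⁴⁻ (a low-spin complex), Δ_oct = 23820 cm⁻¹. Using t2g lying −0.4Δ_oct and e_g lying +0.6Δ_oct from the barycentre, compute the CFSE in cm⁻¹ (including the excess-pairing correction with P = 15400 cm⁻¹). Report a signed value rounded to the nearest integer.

-27476

Ligand charges: 2×(-1) from NO₂⁻ and 4×(-1) from CN⁻ sum to -6; with overall charge -4, Co is +2.
Co sits in group 9; removing 2 electrons leaves Co²⁺ with 9 − 2 = 7 d electrons.
Electron filling gives t2g^6 e_g^1.
Orbital CFSE = 6(-0.4) + 1(0.6) = -1.8Δ_oct = -1.8 × 23820 = -42876 cm⁻¹.
Relative to high-spin t2g^5 e_g^2 (2 paired), the low-spin configuration has 1 additional pair, contributing +1 × 15400 = +15400 cm⁻¹.
Combining: -42876 + 15400 = -27476 cm⁻¹.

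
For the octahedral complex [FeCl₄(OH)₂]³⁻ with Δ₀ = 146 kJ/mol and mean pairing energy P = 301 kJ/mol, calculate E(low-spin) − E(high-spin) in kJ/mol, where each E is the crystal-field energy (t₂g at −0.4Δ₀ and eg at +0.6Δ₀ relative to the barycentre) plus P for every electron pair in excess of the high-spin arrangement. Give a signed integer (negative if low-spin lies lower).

Ligand charges: 4×(-1) from Cl⁻ and 2×(-1) from OH⁻ sum to -6; with overall charge -3, Fe is +3.
Fe is in group 8, so Fe³⁺ is d⁵ (8 − 3 = 5).
High-spin: t₂g³ eg², CFSE = 0.0Δ₀ = 0 kJ/mol.
Low-spin: t₂g⁵ eg⁰, orbital CFSE = -2.0Δ₀ = -292 kJ/mol; plus 2 excess pairs × P = +602 kJ/mol; total 310 kJ/mol.
The difference is 310 − (0) = 310 kJ/mol, so high-spin lies lower.

310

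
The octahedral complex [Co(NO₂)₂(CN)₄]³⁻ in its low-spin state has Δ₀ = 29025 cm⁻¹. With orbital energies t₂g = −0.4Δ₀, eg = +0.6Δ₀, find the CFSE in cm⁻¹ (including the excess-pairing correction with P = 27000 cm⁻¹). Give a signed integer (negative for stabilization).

-15660

Ligand charges: 2×(-1) from NO₂⁻ and 4×(-1) from CN⁻ sum to -6; with overall charge -3, Co is +3.
Co sits in group 9; removing 3 electrons leaves Co³⁺ with 9 − 3 = 6 d electrons.
The d⁶ electrons fill as t₂g⁶ eg⁰.
The orbital stabilization is -2.4Δ₀ = -2.4 × 29025 = -69660 cm⁻¹.
Relative to high-spin t₂g⁴ eg² (1 paired), the low-spin configuration has 2 additional pairs, contributing +2 × 27000 = +54000 cm⁻¹.
Net CFSE = -69660 + 54000 = -15660 cm⁻¹.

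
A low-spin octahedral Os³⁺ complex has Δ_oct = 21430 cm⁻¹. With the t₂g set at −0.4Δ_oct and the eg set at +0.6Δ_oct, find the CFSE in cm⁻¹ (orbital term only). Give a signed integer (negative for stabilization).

-42860

Os is in group 8, so Os³⁺ is d⁵ (8 − 3 = 5).
The d⁵ electrons fill as t₂g⁵ eg⁰.
The orbital stabilization is -2.0Δ_oct = -2.0 × 21430 = -42860 cm⁻¹.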